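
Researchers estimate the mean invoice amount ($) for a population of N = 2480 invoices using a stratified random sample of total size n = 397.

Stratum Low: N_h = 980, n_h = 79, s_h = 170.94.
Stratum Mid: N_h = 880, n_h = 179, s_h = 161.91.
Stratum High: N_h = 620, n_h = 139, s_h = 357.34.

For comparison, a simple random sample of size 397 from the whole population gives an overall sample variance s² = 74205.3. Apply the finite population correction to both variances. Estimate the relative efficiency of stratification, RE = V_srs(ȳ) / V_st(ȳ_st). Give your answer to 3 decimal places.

RE ≈ 1.398

V̂(ȳ_st) = Σ W_h² (1 − n_h/N_h) s_h²/n_h, with W_h = N_h/N and N = 2480:
  stratum Low: (980/2480)²·(1 − 79/980)·170.94²/79 = 53.1016
  stratum Mid: (880/2480)²·(1 − 179/880)·161.91²/179 = 14.689
  stratum High: (620/2480)²·(1 − 139/620)·357.34²/139 = 44.5432
V_st = 112.334
V_srs = (1 − 397/2480)·74205.3/397 = 156.994
Relative efficiency = V_srs / V_st = 156.994/112.334 = 1.3976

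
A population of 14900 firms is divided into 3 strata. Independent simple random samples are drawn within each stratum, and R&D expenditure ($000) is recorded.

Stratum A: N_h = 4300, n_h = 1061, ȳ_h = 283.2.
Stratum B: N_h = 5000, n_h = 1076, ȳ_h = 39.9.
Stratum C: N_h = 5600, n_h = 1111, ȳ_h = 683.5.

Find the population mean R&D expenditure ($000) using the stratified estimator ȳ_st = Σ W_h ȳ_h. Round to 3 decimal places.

N = Σ N_h = 14900. Stratum weights W_h = N_h/N.
ȳ_st = (4300·283.2 + 5000·39.9 + 5600·683.5) / 14900 = 352.00403

ȳ_st ≈ 352.004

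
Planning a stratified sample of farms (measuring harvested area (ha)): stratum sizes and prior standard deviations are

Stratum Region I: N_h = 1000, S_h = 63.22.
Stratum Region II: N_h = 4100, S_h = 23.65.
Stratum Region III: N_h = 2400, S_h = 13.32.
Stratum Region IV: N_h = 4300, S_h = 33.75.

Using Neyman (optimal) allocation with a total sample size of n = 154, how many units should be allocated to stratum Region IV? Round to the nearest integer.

Neyman allocation: n_h = n · N_h S_h / Σ N_i S_i, with n = 154.
  stratum Region I: N_h·S_h = 1000·63.22 = 63220.00
  stratum Region II: N_h·S_h = 4100·23.65 = 96965.00
  stratum Region III: N_h·S_h = 2400·13.32 = 31968.00
  stratum Region IV: N_h·S_h = 4300·33.75 = 145125.00
Σ N_h S_h = 337278.00
n for stratum Region IV = 154·145125.00/337278.00 = 66.264 → 66

66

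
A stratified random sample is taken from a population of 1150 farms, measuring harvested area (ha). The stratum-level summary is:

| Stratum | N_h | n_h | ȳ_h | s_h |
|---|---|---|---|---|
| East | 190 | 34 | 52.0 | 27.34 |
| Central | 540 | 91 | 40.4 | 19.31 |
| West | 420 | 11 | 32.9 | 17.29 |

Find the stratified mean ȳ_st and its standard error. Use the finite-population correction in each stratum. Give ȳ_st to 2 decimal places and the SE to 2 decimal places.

ȳ_st ≈ 39.58, SE ≈ 2.18

ȳ_st = Σ W_h ȳ_h = (190·52.0 + 540·40.4 + 420·32.9)/1150 = 39.57739
V̂(ȳ_st) = Σ W_h² (1 − n_h/N_h) s_h²/n_h, with W_h = N_h/N and N = 1150:
  stratum East: (190/1150)²·(1 − 34/190)·27.34²/34 = 0.49272
  stratum Central: (540/1150)²·(1 − 91/540)·19.31²/91 = 0.751221
  stratum West: (420/1150)²·(1 − 11/420)·17.29²/11 = 3.53
V̂(ȳ_st) = 4.77394
SE(ȳ_st) = √4.77394 = 2.18493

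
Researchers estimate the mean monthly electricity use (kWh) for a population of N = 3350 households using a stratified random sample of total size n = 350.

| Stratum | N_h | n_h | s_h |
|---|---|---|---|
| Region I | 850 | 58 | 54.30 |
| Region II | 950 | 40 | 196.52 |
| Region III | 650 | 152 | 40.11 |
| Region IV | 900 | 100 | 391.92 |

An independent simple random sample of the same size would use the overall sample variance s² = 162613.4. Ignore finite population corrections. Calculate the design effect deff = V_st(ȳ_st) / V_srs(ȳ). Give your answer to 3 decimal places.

V̂(ȳ_st) = Σ W_h² s_h²/n_h, with W_h = N_h/N and N = 3350:
  stratum Region I: (850/3350)²·54.30²/58 = 3.2728
  stratum Region II: (950/3350)²·196.52²/40 = 77.6446
  stratum Region III: (650/3350)²·40.11²/152 = 0.398473
  stratum Region IV: (900/3350)²·391.92²/100 = 110.864
V_st = 192.18
V_srs = s²/n = 162613.4/350 = 464.61
deff = V_st / V_srs = 192.18/464.61 = 0.4136

deff ≈ 0.414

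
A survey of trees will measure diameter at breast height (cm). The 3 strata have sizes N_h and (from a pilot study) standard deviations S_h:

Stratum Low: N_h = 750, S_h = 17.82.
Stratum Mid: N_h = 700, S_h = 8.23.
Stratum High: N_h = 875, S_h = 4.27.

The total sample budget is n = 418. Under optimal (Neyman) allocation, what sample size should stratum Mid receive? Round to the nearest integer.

105

Neyman allocation: n_h = n · N_h S_h / Σ N_i S_i, with n = 418.
  stratum Low: N_h·S_h = 750·17.82 = 13365.00
  stratum Mid: N_h·S_h = 700·8.23 = 5761.00
  stratum High: N_h·S_h = 875·4.27 = 3736.25
Σ N_h S_h = 22862.25
n for stratum Mid = 418·5761.00/22862.25 = 105.331 → 105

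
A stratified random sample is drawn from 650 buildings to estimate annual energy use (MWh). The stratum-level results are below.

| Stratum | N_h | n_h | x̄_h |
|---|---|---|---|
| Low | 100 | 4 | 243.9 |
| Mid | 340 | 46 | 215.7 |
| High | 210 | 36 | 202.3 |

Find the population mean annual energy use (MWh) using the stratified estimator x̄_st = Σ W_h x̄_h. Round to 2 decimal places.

N = Σ N_h = 650. Stratum weights W_h = N_h/N.
x̄_st = (100·243.9 + 340·215.7 + 210·202.3) / 650 = 215.7092

x̄_st ≈ 215.71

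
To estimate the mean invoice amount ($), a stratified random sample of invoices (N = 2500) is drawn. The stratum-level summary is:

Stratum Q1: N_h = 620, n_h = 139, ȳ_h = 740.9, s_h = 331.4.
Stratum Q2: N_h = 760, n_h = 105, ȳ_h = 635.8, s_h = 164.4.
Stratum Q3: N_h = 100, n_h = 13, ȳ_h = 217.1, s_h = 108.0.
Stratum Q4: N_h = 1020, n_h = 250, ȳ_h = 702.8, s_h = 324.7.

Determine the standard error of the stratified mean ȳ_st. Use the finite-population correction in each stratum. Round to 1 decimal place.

SE(ȳ_st) ≈ 10.6

V̂(ȳ_st) = Σ W_h² (1 − n_h/N_h) s_h²/n_h, with W_h = N_h/N and N = 2500:
  stratum Q1: (620/2500)²·(1 − 139/620)·331.4²/139 = 37.7005
  stratum Q2: (760/2500)²·(1 − 105/760)·164.4²/105 = 20.5017
  stratum Q3: (100/2500)²·(1 − 13/100)·108.0²/13 = 1.24895
  stratum Q4: (1020/2500)²·(1 − 250/1020)·324.7²/250 = 52.9951
V̂(ȳ_st) = 112.446
SE(ȳ_st) = √112.446 = 10.6041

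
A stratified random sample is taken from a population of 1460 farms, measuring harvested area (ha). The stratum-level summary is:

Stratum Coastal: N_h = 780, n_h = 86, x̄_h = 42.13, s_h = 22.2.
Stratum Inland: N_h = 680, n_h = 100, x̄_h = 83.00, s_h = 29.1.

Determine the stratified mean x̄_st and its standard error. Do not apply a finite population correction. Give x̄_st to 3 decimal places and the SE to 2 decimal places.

x̄_st ≈ 61.165, SE ≈ 1.86

x̄_st = Σ W_h x̄_h = (780·42.13 + 680·83.00)/1460 = 61.16534
V̂(x̄_st) = Σ W_h² s_h²/n_h, with W_h = N_h/N and N = 1460:
  stratum Coastal: (780/1460)²·22.2²/86 = 1.63565
  stratum Inland: (680/1460)²·29.1²/100 = 1.83695
V̂(x̄_st) = 3.47261
SE(x̄_st) = √3.47261 = 1.86349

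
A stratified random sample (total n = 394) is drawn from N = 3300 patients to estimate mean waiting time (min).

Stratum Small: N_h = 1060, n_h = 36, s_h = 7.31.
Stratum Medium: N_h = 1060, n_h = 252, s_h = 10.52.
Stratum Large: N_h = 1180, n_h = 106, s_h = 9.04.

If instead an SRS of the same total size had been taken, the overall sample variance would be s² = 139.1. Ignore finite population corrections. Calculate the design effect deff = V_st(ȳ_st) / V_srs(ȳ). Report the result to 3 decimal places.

deff ≈ 0.841

V̂(ȳ_st) = Σ W_h² s_h²/n_h, with W_h = N_h/N and N = 3300:
  stratum Small: (1060/3300)²·7.31²/36 = 0.15315
  stratum Medium: (1060/3300)²·10.52²/252 = 0.0453122
  stratum Large: (1180/3300)²·9.04²/106 = 0.0985751
V_st = 0.297037
V_srs = s²/n = 139.1/394 = 0.353046
deff = V_st / V_srs = 0.297037/0.353046 = 0.8414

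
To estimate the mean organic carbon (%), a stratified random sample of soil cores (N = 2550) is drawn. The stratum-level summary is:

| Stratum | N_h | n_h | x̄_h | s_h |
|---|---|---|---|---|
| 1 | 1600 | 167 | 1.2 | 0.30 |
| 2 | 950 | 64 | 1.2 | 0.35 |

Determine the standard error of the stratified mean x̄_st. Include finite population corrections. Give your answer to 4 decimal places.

SE(x̄_st) ≈ 0.0209

V̂(x̄_st) = Σ W_h² (1 − n_h/N_h) s_h²/n_h, with W_h = N_h/N and N = 2550:
  stratum 1: (1600/2550)²·(1 − 167/1600)·0.30²/167 = 0.000190025
  stratum 2: (950/2550)²·(1 − 64/950)·0.35²/64 = 0.000247761
V̂(x̄_st) = 0.000437787
SE(x̄_st) = √0.000437787 = 0.0209233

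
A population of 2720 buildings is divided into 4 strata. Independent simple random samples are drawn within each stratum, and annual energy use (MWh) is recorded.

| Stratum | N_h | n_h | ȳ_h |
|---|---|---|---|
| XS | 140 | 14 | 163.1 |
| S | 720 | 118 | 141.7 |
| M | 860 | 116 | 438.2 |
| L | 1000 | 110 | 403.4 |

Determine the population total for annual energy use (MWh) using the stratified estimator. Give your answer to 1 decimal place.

τ̂_st ≈ 905110.0

τ̂_st = Σ N_h ȳ_h = 140·163.1 + 720·141.7 + 860·438.2 + 1000·403.4 = 905110.0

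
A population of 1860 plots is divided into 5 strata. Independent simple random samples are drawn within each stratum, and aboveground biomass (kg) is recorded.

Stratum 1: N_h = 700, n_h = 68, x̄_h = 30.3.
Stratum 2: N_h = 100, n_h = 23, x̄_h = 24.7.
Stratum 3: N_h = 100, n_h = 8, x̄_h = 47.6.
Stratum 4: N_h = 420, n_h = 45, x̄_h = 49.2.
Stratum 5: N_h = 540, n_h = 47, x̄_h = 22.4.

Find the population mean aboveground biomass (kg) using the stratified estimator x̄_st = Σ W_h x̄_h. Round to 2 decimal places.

N = Σ N_h = 1860. Stratum weights W_h = N_h/N.
x̄_st = (700·30.3 + 100·24.7 + 100·47.6 + 420·49.2 + 540·22.4) / 1860 = 32.9032

x̄_st ≈ 32.90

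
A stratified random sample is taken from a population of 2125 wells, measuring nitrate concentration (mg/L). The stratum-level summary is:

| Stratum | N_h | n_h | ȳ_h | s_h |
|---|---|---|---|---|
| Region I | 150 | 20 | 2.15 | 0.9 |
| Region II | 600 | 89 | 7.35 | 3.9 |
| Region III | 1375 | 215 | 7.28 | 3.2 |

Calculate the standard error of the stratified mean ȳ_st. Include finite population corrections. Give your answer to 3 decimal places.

SE(ȳ_st) ≈ 0.169

V̂(ȳ_st) = Σ W_h² (1 − n_h/N_h) s_h²/n_h, with W_h = N_h/N and N = 2125:
  stratum Region I: (150/2125)²·(1 − 20/150)·0.9²/20 = 0.000174893
  stratum Region II: (600/2125)²·(1 − 89/600)·3.9²/89 = 0.0116036
  stratum Region III: (1375/2125)²·(1 − 215/1375)·3.2²/215 = 0.016823
V̂(ȳ_st) = 0.0286015
SE(ȳ_st) = √0.0286015 = 0.16912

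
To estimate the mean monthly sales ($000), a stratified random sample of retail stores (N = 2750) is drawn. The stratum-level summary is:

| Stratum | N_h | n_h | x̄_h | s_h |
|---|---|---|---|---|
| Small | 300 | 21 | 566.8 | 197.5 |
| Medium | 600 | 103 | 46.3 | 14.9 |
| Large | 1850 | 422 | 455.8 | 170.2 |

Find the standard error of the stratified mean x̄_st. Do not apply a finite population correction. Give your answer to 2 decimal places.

SE(x̄_st) ≈ 7.30

V̂(x̄_st) = Σ W_h² s_h²/n_h, with W_h = N_h/N and N = 2750:
  stratum Small: (300/2750)²·197.5²/21 = 22.1051
  stratum Medium: (600/2750)²·14.9²/103 = 0.102606
  stratum Large: (1850/2750)²·170.2²/422 = 31.066
V̂(x̄_st) = 53.2736
SE(x̄_st) = √53.2736 = 7.29888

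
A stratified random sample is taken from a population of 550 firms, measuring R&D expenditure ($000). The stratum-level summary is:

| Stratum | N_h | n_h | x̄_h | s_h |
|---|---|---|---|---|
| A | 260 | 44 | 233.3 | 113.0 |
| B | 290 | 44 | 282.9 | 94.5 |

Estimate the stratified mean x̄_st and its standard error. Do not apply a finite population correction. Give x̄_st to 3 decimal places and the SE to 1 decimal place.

x̄_st = Σ W_h x̄_h = (260·233.3 + 290·282.9)/550 = 259.45273
V̂(x̄_st) = Σ W_h² s_h²/n_h, with W_h = N_h/N and N = 550:
  stratum A: (260/550)²·113.0²/44 = 64.8523
  stratum B: (290/550)²·94.5²/44 = 56.4263
V̂(x̄_st) = 121.279
SE(x̄_st) = √121.279 = 11.0127

x̄_st ≈ 259.453, SE ≈ 11.0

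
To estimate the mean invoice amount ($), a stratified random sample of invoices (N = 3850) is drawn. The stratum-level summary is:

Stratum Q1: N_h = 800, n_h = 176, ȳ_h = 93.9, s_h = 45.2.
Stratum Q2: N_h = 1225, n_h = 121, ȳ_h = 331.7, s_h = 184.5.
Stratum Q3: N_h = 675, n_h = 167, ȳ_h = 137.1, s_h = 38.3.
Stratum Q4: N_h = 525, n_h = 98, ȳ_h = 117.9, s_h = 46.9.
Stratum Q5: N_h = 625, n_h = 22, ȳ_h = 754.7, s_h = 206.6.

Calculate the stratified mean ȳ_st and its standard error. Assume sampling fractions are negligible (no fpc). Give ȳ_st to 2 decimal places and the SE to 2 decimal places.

ȳ_st ≈ 287.68, SE ≈ 8.99

ȳ_st = Σ W_h ȳ_h = (800·93.9 + 1225·331.7 + 675·137.1 + 525·117.9 + 625·754.7)/3850 = 287.68312
V̂(ȳ_st) = Σ W_h² s_h²/n_h, with W_h = N_h/N and N = 3850:
  stratum Q1: (800/3850)²·45.2²/176 = 0.501213
  stratum Q2: (1225/3850)²·184.5²/121 = 28.4812
  stratum Q3: (675/3850)²·38.3²/167 = 0.270002
  stratum Q4: (525/3850)²·46.9²/98 = 0.417366
  stratum Q5: (625/3850)²·206.6²/22 = 51.1301
V̂(ȳ_st) = 80.7999
SE(ȳ_st) = √80.7999 = 8.98887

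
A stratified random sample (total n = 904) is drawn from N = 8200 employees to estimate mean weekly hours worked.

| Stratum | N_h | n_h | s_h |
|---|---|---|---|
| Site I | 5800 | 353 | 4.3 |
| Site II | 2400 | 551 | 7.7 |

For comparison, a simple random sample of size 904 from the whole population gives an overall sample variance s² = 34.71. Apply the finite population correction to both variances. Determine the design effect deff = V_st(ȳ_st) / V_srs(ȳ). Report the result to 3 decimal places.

V̂(ȳ_st) = Σ W_h² (1 − n_h/N_h) s_h²/n_h, with W_h = N_h/N and N = 8200:
  stratum Site I: (5800/8200)²·(1 − 353/5800)·4.3²/353 = 0.0246105
  stratum Site II: (2400/8200)²·(1 − 551/2400)·7.7²/551 = 0.0071015
V_st = 0.031712
V_srs = (1 − 904/8200)·34.71/904 = 0.0341631
deff = V_st / V_srs = 0.031712/0.0341631 = 0.9283

deff ≈ 0.928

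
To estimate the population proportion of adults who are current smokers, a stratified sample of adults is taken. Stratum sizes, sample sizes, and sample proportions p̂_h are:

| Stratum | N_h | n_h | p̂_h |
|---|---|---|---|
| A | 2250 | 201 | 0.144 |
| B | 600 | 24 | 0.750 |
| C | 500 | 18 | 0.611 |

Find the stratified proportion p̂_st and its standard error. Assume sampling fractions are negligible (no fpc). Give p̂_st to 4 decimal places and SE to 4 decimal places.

p̂_st ≈ 0.3222, SE ≈ 0.0292

N = 3350; stratum weights W_h = N_h/N.
p̂_st = Σ W_h p̂_h = (2250·0.144 + 600·0.750 + 500·0.611)/3350 = 0.32224
V̂(p̂_st) = Σ W_h² p̂_h(1−p̂_h)/(n_h−1):
  stratum A: (2250/3350)²·0.144·0.856/200 = 0.000278024
  stratum B: (600/3350)²·0.750·0.250/23 = 0.000261509
  stratum C: (500/3350)²·0.611·0.389/17 = 0.000311453
V̂(p̂_st) = 0.000850985; SE = √V̂ = 0.0291717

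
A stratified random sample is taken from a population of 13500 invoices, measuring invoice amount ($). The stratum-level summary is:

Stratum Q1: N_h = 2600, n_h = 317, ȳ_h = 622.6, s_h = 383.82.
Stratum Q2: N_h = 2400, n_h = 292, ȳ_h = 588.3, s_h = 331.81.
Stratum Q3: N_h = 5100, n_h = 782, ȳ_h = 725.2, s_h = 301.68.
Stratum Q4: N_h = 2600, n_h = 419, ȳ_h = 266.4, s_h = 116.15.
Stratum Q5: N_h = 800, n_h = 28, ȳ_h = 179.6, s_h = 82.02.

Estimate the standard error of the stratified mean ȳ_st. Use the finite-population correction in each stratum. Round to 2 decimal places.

SE(ȳ_st) ≈ 6.44

V̂(ȳ_st) = Σ W_h² (1 − n_h/N_h) s_h²/n_h, with W_h = N_h/N and N = 13500:
  stratum Q1: (2600/13500)²·(1 − 317/2600)·383.82²/317 = 15.1359
  stratum Q2: (2400/13500)²·(1 − 292/2400)·331.81²/292 = 10.4667
  stratum Q3: (5100/13500)²·(1 − 782/5100)·301.68²/782 = 14.0628
  stratum Q4: (2600/13500)²·(1 − 419/2600)·116.15²/419 = 1.00181
  stratum Q5: (800/13500)²·(1 − 28/800)·82.02²/28 = 0.814182
V̂(ȳ_st) = 41.4814
SE(ȳ_st) = √41.4814 = 6.4406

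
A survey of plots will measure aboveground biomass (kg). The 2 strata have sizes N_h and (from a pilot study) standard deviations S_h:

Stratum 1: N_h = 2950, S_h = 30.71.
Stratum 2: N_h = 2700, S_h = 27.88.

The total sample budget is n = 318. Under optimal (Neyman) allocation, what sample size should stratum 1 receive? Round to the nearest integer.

174

Neyman allocation: n_h = n · N_h S_h / Σ N_i S_i, with n = 318.
  stratum 1: N_h·S_h = 2950·30.71 = 90594.50
  stratum 2: N_h·S_h = 2700·27.88 = 75276.00
Σ N_h S_h = 165870.50
n for stratum 1 = 318·90594.50/165870.50 = 173.684 → 174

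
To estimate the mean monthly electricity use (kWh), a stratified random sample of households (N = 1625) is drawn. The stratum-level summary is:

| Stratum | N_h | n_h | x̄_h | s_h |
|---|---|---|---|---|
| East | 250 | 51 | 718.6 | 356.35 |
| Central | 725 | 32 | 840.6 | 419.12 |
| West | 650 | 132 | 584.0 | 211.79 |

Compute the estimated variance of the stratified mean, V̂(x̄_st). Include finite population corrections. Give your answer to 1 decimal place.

V̂(x̄_st) ≈ 1134.7

V̂(x̄_st) = Σ W_h² (1 − n_h/N_h) s_h²/n_h, with W_h = N_h/N and N = 1625:
  stratum East: (250/1625)²·(1 − 51/250)·356.35²/51 = 46.9105
  stratum Central: (725/1625)²·(1 − 32/725)·419.12²/32 = 1044.46
  stratum West: (650/1625)²·(1 − 132/650)·211.79²/132 = 43.3285
V̂(x̄_st) = 1134.7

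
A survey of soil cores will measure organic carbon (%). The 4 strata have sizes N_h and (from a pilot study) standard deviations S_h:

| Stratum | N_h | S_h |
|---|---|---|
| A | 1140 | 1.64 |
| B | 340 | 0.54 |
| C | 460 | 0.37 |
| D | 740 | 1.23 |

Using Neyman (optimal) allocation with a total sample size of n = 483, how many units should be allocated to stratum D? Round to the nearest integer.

Neyman allocation: n_h = n · N_h S_h / Σ N_i S_i, with n = 483.
  stratum A: N_h·S_h = 1140·1.64 = 1869.60
  stratum B: N_h·S_h = 340·0.54 = 183.60
  stratum C: N_h·S_h = 460·0.37 = 170.20
  stratum D: N_h·S_h = 740·1.23 = 910.20
Σ N_h S_h = 3133.60
n for stratum D = 483·910.20/3133.60 = 140.294 → 140

140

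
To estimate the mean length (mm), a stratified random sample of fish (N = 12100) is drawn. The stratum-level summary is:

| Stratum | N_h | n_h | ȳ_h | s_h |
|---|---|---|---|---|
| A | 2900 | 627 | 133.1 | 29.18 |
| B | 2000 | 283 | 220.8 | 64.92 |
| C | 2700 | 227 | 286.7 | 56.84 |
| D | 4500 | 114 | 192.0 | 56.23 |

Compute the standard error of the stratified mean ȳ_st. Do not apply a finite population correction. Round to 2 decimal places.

V̂(ȳ_st) = Σ W_h² s_h²/n_h, with W_h = N_h/N and N = 12100:
  stratum A: (2900/12100)²·29.18²/627 = 0.0780061
  stratum B: (2000/12100)²·64.92²/283 = 0.406874
  stratum C: (2700/12100)²·56.84²/227 = 0.708662
  stratum D: (4500/12100)²·56.23²/114 = 3.83606
V̂(ȳ_st) = 5.0296
SE(ȳ_st) = √5.0296 = 2.24268

SE(ȳ_st) ≈ 2.24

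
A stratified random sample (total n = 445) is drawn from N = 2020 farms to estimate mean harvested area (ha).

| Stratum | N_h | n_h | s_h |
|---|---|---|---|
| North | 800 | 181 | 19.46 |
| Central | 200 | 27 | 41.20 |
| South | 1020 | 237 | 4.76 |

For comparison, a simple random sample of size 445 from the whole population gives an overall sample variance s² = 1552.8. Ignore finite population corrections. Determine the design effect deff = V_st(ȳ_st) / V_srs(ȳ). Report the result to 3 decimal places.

deff ≈ 0.278

V̂(ȳ_st) = Σ W_h² s_h²/n_h, with W_h = N_h/N and N = 2020:
  stratum North: (800/2020)²·19.46²/181 = 0.328159
  stratum Central: (200/2020)²·41.20²/27 = 0.616294
  stratum South: (1020/2020)²·4.76²/237 = 0.024376
V_st = 0.968829
V_srs = s²/n = 1552.8/445 = 3.48944
deff = V_st / V_srs = 0.968829/3.48944 = 0.2776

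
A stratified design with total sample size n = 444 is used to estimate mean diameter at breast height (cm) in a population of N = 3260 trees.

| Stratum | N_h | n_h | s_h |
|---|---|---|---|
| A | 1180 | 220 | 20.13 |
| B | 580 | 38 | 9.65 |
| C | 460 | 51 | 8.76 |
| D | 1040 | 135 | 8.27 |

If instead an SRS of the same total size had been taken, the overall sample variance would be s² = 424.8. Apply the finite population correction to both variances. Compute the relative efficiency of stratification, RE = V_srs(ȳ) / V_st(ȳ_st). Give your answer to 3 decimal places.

RE ≈ 2.428

V̂(ȳ_st) = Σ W_h² (1 − n_h/N_h) s_h²/n_h, with W_h = N_h/N and N = 3260:
  stratum A: (1180/3260)²·(1 − 220/1180)·20.13²/220 = 0.196328
  stratum B: (580/3260)²·(1 − 38/580)·9.65²/38 = 0.0724875
  stratum C: (460/3260)²·(1 − 51/460)·8.76²/51 = 0.0266369
  stratum D: (1040/3260)²·(1 − 135/1040)·8.27²/135 = 0.0448667
V_st = 0.340319
V_srs = (1 − 444/3260)·424.8/444 = 0.82645
Relative efficiency = V_srs / V_st = 0.82645/0.340319 = 2.4285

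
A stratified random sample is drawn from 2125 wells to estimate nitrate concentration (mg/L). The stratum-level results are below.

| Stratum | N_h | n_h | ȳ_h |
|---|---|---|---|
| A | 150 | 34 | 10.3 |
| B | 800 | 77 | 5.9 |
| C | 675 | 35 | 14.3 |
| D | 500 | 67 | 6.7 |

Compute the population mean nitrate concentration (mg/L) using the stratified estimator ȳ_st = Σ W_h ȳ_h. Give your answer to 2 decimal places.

ȳ_st ≈ 9.07

N = Σ N_h = 2125. Stratum weights W_h = N_h/N.
ȳ_st = (150·10.3 + 800·5.9 + 675·14.3 + 500·6.7) / 2125 = 9.0671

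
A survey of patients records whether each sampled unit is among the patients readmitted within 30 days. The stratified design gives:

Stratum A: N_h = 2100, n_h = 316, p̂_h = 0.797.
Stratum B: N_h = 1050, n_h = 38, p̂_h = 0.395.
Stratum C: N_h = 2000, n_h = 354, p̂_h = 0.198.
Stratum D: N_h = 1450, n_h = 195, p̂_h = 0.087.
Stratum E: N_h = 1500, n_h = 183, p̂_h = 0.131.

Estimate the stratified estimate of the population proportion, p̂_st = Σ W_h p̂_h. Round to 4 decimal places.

p̂_st ≈ 0.3466

N = 8100; stratum weights W_h = N_h/N.
p̂_st = Σ W_h p̂_h = (2100·0.797 + 1050·0.395 + 2000·0.198 + 1450·0.087 + 1500·0.131)/8100 = 0.34656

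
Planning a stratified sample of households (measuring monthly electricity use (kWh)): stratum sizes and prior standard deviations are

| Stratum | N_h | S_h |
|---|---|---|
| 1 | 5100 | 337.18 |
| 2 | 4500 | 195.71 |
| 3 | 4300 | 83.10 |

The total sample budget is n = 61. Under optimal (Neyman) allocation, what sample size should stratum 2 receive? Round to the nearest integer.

Neyman allocation: n_h = n · N_h S_h / Σ N_i S_i, with n = 61.
  stratum 1: N_h·S_h = 5100·337.18 = 1719618.00
  stratum 2: N_h·S_h = 4500·195.71 = 880695.00
  stratum 3: N_h·S_h = 4300·83.10 = 357330.00
Σ N_h S_h = 2957643.00
n for stratum 2 = 61·880695.00/2957643.00 = 18.164 → 18

18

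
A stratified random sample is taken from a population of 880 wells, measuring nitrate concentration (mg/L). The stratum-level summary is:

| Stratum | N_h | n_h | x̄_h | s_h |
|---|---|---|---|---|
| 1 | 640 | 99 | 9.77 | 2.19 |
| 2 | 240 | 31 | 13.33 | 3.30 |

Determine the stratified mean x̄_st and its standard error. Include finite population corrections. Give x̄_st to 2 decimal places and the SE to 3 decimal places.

x̄_st ≈ 10.74, SE ≈ 0.211

x̄_st = Σ W_h x̄_h = (640·9.77 + 240·13.33)/880 = 10.74091
V̂(x̄_st) = Σ W_h² (1 − n_h/N_h) s_h²/n_h, with W_h = N_h/N and N = 880:
  stratum 1: (640/880)²·(1 − 99/640)·2.19²/99 = 0.0216603
  stratum 2: (240/880)²·(1 − 31/240)·3.30²/31 = 0.022754
V̂(x̄_st) = 0.0444144
SE(x̄_st) = √0.0444144 = 0.210747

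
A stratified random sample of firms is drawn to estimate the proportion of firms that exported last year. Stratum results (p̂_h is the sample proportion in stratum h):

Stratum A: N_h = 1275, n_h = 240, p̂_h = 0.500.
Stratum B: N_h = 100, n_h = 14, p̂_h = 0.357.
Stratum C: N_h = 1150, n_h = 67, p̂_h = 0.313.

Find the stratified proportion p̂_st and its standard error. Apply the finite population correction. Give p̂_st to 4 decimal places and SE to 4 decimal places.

p̂_st ≈ 0.4092, SE ≈ 0.0296

N = 2525; stratum weights W_h = N_h/N.
p̂_st = Σ W_h p̂_h = (1275·0.500 + 100·0.357 + 1150·0.313)/2525 = 0.40917
V̂(p̂_st) = Σ W_h² (1 − n_h/N_h) p̂_h(1−p̂_h)/(n_h−1):
  stratum A: (1275/2525)²·(1 − 240/1275)·0.500·0.500/239 = 0.000216506
  stratum B: (100/2525)²·(1 − 14/100)·0.357·0.643/13 = 2.38183e-05
  stratum C: (1150/2525)²·(1 − 67/1150)·0.313·0.687/66 = 0.000636445
V̂(p̂_st) = 0.000876769; SE = √V̂ = 0.0296103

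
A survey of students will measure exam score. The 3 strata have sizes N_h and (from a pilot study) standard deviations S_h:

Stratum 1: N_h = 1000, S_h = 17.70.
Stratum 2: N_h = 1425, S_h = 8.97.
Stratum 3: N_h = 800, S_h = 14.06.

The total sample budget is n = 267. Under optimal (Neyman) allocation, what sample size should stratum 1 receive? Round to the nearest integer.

113

Neyman allocation: n_h = n · N_h S_h / Σ N_i S_i, with n = 267.
  stratum 1: N_h·S_h = 1000·17.70 = 17700.00
  stratum 2: N_h·S_h = 1425·8.97 = 12782.25
  stratum 3: N_h·S_h = 800·14.06 = 11248.00
Σ N_h S_h = 41730.25
n for stratum 1 = 267·17700.00/41730.25 = 113.249 → 113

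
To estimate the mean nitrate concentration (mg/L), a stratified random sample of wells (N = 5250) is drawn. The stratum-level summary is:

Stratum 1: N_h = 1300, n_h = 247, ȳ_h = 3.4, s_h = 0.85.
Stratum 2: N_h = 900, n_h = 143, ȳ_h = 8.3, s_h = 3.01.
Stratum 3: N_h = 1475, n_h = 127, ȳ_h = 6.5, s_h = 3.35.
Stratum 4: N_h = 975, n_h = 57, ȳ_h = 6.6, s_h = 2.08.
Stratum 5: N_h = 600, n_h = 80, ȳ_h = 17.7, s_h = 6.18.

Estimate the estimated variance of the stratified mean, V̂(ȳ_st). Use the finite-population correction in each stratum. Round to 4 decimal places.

V̂(ȳ_st) = Σ W_h² (1 − n_h/N_h) s_h²/n_h, with W_h = N_h/N and N = 5250:
  stratum 1: (1300/5250)²·(1 − 247/1300)·0.85²/247 = 0.000145276
  stratum 2: (900/5250)²·(1 − 143/900)·3.01²/143 = 0.00156609
  stratum 3: (1475/5250)²·(1 − 127/1475)·3.35²/127 = 0.00637455
  stratum 4: (975/5250)²·(1 − 57/975)·2.08²/57 = 0.00246479
  stratum 5: (600/5250)²·(1 − 80/600)·6.18²/80 = 0.00540409
V̂(ȳ_st) = 0.0159548

V̂(ȳ_st) ≈ 0.0160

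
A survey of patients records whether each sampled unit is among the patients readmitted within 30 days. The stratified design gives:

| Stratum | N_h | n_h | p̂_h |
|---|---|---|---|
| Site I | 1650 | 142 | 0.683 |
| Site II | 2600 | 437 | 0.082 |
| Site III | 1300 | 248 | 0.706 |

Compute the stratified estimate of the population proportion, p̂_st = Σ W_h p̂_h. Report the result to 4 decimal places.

p̂_st ≈ 0.4068

N = 5550; stratum weights W_h = N_h/N.
p̂_st = Σ W_h p̂_h = (1650·0.683 + 2600·0.082 + 1300·0.706)/5550 = 0.40684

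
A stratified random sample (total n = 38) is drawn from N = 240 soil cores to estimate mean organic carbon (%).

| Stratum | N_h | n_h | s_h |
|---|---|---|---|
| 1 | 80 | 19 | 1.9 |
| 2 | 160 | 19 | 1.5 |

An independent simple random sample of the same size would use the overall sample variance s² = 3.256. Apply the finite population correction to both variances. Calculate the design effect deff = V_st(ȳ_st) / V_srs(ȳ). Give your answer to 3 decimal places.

deff ≈ 0.866

V̂(ȳ_st) = Σ W_h² (1 − n_h/N_h) s_h²/n_h, with W_h = N_h/N and N = 240:
  stratum 1: (80/240)²·(1 − 19/80)·1.9²/19 = 0.0160972
  stratum 2: (160/240)²·(1 − 19/160)·1.5²/19 = 0.0463816
V_st = 0.0624788
V_srs = (1 − 38/240)·3.256/38 = 0.0721175
deff = V_st / V_srs = 0.0624788/0.0721175 = 0.8663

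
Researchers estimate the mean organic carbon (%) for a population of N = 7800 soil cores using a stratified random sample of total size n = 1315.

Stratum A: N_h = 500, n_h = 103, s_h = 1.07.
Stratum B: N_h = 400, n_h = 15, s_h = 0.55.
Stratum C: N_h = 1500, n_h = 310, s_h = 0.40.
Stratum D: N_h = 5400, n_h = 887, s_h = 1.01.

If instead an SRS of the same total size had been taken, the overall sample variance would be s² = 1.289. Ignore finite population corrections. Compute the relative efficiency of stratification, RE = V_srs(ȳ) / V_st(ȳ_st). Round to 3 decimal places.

RE ≈ 1.465

V̂(ȳ_st) = Σ W_h² s_h²/n_h, with W_h = N_h/N and N = 7800:
  stratum A: (500/7800)²·1.07²/103 = 4.56753e-05
  stratum B: (400/7800)²·0.55²/15 = 5.30353e-05
  stratum C: (1500/7800)²·0.40²/310 = 1.90876e-05
  stratum D: (5400/7800)²·1.01²/887 = 0.00055121
V_st = 0.000669009
V_srs = s²/n = 1.289/1315 = 0.000980228
Relative efficiency = V_srs / V_st = 0.000980228/0.000669009 = 1.4652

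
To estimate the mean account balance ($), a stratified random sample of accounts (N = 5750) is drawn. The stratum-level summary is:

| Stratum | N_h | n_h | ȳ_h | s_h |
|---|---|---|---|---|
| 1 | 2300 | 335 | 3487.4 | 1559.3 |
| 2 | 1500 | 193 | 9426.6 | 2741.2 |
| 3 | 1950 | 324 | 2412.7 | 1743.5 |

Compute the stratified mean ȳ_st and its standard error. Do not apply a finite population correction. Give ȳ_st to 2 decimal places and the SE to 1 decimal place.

ȳ_st ≈ 4672.29, SE ≈ 69.9

ȳ_st = Σ W_h ȳ_h = (2300·3487.4 + 1500·9426.6 + 1950·2412.7)/5750 = 4672.29304
V̂(ȳ_st) = Σ W_h² s_h²/n_h, with W_h = N_h/N and N = 5750:
  stratum 1: (2300/5750)²·1559.3²/335 = 1161.27
  stratum 2: (1500/5750)²·2741.2²/193 = 2649.54
  stratum 3: (1950/5750)²·1743.5²/324 = 1079.03
V̂(ȳ_st) = 4889.84
SE(ȳ_st) = √4889.84 = 69.9274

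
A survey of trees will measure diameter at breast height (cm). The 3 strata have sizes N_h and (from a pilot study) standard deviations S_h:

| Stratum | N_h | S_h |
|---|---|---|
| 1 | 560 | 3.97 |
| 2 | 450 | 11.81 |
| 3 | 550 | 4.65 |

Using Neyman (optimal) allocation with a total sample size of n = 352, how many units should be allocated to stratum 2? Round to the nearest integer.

185

Neyman allocation: n_h = n · N_h S_h / Σ N_i S_i, with n = 352.
  stratum 1: N_h·S_h = 560·3.97 = 2223.20
  stratum 2: N_h·S_h = 450·11.81 = 5314.50
  stratum 3: N_h·S_h = 550·4.65 = 2557.50
Σ N_h S_h = 10095.20
n for stratum 2 = 352·5314.50/10095.20 = 185.306 → 185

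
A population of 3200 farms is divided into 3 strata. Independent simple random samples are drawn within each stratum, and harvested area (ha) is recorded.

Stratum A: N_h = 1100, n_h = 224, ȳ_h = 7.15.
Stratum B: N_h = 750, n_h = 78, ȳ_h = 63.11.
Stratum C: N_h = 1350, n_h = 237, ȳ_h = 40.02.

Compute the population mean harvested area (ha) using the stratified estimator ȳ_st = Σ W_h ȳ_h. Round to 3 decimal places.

ȳ_st ≈ 34.133

N = Σ N_h = 3200. Stratum weights W_h = N_h/N.
ȳ_st = (1100·7.15 + 750·63.11 + 1350·40.02) / 3200 = 34.13266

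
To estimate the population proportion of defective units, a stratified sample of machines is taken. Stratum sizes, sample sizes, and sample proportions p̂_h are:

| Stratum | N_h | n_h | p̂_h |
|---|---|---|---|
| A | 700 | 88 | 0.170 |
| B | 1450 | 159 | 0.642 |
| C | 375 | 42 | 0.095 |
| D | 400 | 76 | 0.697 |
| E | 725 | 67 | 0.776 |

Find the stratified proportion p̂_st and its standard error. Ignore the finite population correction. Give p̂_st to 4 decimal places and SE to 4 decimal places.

p̂_st ≈ 0.5279, SE ≈ 0.0212

N = 3650; stratum weights W_h = N_h/N.
p̂_st = Σ W_h p̂_h = (700·0.170 + 1450·0.642 + 375·0.095 + 400·0.697 + 725·0.776)/3650 = 0.52792
V̂(p̂_st) = Σ W_h² p̂_h(1−p̂_h)/(n_h−1):
  stratum A: (700/3650)²·0.170·0.830/87 = 5.96511e-05
  stratum B: (1450/3650)²·0.642·0.358/158 = 0.000229568
  stratum C: (375/3650)²·0.095·0.905/41 = 2.21343e-05
  stratum D: (400/3650)²·0.697·0.303/75 = 3.3818e-05
  stratum E: (725/3650)²·0.776·0.224/66 = 0.00010391
V̂(p̂_st) = 0.000449081; SE = √V̂ = 0.0211915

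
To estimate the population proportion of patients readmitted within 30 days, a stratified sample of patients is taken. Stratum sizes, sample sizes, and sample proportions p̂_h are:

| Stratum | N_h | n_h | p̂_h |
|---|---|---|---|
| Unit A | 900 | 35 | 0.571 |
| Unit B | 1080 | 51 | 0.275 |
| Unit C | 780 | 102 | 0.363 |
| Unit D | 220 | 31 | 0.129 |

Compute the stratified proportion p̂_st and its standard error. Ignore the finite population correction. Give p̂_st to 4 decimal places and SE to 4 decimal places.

N = 2980; stratum weights W_h = N_h/N.
p̂_st = Σ W_h p̂_h = (900·0.571 + 1080·0.275 + 780·0.363 + 220·0.129)/2980 = 0.37665
V̂(p̂_st) = Σ W_h² p̂_h(1−p̂_h)/(n_h−1):
  stratum Unit A: (900/2980)²·0.571·0.429/34 = 0.000657154
  stratum Unit B: (1080/2980)²·0.275·0.725/50 = 0.00052374
  stratum Unit C: (780/2980)²·0.363·0.637/101 = 0.000156849
  stratum Unit D: (220/2980)²·0.129·0.871/30 = 2.04127e-05
V̂(p̂_st) = 0.00135816; SE = √V̂ = 0.0368532

p̂_st ≈ 0.3767, SE ≈ 0.0369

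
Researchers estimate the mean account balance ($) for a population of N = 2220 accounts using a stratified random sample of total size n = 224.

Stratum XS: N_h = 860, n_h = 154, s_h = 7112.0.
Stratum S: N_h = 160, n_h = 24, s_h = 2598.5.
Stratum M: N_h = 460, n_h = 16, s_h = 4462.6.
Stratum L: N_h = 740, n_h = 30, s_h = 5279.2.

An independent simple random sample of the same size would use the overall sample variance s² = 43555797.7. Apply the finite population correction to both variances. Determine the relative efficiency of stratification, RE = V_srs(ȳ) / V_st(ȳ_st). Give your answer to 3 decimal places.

V̂(ȳ_st) = Σ W_h² (1 − n_h/N_h) s_h²/n_h, with W_h = N_h/N and N = 2220:
  stratum XS: (860/2220)²·(1 − 154/860)·7112.0²/154 = 40463.2
  stratum S: (160/2220)²·(1 − 24/160)·2598.5²/24 = 1242.19
  stratum M: (460/2220)²·(1 − 16/460)·4462.6²/16 = 51581.1
  stratum L: (740/2220)²·(1 − 30/740)·5279.2²/30 = 99037.4
V_st = 192324
V_srs = (1 − 224/2220)·43555797.7/224 = 174826
Relative efficiency = V_srs / V_st = 174826/192324 = 0.9090

RE ≈ 0.909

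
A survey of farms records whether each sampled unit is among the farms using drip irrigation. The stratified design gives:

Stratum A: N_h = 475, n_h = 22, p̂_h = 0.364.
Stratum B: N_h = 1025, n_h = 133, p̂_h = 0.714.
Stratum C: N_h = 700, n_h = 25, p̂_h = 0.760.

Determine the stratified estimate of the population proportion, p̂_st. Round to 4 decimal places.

N = 2200; stratum weights W_h = N_h/N.
p̂_st = Σ W_h p̂_h = (475·0.364 + 1025·0.714 + 700·0.760)/2200 = 0.65307

p̂_st ≈ 0.6531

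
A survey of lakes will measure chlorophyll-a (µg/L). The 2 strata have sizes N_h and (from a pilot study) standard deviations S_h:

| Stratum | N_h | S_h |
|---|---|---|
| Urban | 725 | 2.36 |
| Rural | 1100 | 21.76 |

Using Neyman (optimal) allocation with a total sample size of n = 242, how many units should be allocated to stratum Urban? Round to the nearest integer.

Neyman allocation: n_h = n · N_h S_h / Σ N_i S_i, with n = 242.
  stratum Urban: N_h·S_h = 725·2.36 = 1711.00
  stratum Rural: N_h·S_h = 1100·21.76 = 23936.00
Σ N_h S_h = 25647.00
n for stratum Urban = 242·1711.00/25647.00 = 16.145 → 16

16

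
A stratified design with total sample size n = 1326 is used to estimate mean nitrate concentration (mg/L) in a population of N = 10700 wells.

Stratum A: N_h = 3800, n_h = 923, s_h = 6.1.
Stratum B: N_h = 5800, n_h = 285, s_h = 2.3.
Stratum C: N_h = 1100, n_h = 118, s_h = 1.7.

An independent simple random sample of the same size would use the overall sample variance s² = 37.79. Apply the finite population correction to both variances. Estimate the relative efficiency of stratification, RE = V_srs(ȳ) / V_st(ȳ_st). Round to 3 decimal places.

RE ≈ 2.694

V̂(ȳ_st) = Σ W_h² (1 − n_h/N_h) s_h²/n_h, with W_h = N_h/N and N = 10700:
  stratum A: (3800/10700)²·(1 − 923/3800)·6.1²/923 = 0.00384958
  stratum B: (5800/10700)²·(1 − 285/5800)·2.3²/285 = 0.00518581
  stratum C: (1100/10700)²·(1 − 118/1100)·1.7²/118 = 0.000231075
V_st = 0.00926647
V_srs = (1 − 1326/10700)·37.79/1326 = 0.0249675
Relative efficiency = V_srs / V_st = 0.0249675/0.00926647 = 2.6944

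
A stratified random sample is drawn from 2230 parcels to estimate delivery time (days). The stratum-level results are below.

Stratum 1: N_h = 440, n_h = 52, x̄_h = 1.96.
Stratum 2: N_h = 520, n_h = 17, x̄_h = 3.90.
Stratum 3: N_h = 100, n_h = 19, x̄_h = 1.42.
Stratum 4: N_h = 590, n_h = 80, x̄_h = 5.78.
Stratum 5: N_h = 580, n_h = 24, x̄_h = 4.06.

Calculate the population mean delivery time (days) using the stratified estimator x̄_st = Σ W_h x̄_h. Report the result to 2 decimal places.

x̄_st ≈ 3.95

N = Σ N_h = 2230. Stratum weights W_h = N_h/N.
x̄_st = (440·1.96 + 520·3.90 + 100·1.42 + 590·5.78 + 580·4.06) / 2230 = 3.9450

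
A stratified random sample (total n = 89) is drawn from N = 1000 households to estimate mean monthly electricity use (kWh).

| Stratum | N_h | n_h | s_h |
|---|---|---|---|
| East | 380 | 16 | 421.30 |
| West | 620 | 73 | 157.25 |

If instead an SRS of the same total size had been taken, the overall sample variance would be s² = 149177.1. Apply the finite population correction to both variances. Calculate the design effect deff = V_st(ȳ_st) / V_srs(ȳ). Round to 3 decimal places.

V̂(ȳ_st) = Σ W_h² (1 − n_h/N_h) s_h²/n_h, with W_h = N_h/N and N = 1000:
  stratum East: (380/1000)²·(1 − 16/380)·421.30²/16 = 1534.43
  stratum West: (620/1000)²·(1 − 73/620)·157.25²/73 = 114.878
V_st = 1649.31
V_srs = (1 − 89/1000)·149177.1/89 = 1526.97
deff = V_st / V_srs = 1649.31/1526.97 = 1.0801

deff ≈ 1.080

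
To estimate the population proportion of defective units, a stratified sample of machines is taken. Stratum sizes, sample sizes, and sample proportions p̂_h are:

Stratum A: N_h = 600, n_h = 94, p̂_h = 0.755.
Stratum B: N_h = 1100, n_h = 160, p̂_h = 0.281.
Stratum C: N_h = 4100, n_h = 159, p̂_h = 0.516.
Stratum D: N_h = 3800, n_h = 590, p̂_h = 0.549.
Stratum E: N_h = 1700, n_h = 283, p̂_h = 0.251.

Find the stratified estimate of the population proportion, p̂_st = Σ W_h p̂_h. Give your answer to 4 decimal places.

p̂_st ≈ 0.4770

N = 11300; stratum weights W_h = N_h/N.
p̂_st = Σ W_h p̂_h = (600·0.755 + 1100·0.281 + 4100·0.516 + 3800·0.549 + 1700·0.251)/11300 = 0.47704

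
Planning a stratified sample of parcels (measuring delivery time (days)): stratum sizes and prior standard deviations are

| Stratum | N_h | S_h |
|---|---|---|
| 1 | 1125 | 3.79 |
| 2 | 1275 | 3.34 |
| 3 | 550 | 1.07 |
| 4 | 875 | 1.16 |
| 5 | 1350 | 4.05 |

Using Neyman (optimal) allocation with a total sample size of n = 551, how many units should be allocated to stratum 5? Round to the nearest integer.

Neyman allocation: n_h = n · N_h S_h / Σ N_i S_i, with n = 551.
  stratum 1: N_h·S_h = 1125·3.79 = 4263.75
  stratum 2: N_h·S_h = 1275·3.34 = 4258.50
  stratum 3: N_h·S_h = 550·1.07 = 588.50
  stratum 4: N_h·S_h = 875·1.16 = 1015.00
  stratum 5: N_h·S_h = 1350·4.05 = 5467.50
Σ N_h S_h = 15593.25
n for stratum 5 = 551·5467.50/15593.25 = 193.198 → 193

193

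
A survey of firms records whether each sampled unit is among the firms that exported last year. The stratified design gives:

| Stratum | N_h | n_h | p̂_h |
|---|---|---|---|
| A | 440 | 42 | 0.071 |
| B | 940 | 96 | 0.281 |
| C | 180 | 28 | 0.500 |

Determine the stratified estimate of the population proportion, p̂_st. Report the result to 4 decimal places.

p̂_st ≈ 0.2470

N = 1560; stratum weights W_h = N_h/N.
p̂_st = Σ W_h p̂_h = (440·0.071 + 940·0.281 + 180·0.500)/1560 = 0.24704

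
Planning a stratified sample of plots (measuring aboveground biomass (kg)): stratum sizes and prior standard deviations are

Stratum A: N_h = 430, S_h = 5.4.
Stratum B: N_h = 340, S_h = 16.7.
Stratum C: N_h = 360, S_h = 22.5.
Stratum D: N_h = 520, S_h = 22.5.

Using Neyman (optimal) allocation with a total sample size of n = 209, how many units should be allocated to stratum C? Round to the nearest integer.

61

Neyman allocation: n_h = n · N_h S_h / Σ N_i S_i, with n = 209.
  stratum A: N_h·S_h = 430·5.4 = 2322.00
  stratum B: N_h·S_h = 340·16.7 = 5678.00
  stratum C: N_h·S_h = 360·22.5 = 8100.00
  stratum D: N_h·S_h = 520·22.5 = 11700.00
Σ N_h S_h = 27800.00
n for stratum C = 209·8100.00/27800.00 = 60.896 → 61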